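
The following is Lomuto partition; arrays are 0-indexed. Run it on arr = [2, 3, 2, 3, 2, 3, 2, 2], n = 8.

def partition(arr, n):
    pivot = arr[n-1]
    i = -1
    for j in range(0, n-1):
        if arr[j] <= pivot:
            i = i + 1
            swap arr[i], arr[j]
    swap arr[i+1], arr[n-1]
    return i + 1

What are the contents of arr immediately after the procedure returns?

[2, 2, 2, 2, 2, 3, 3, 3]

pivot=2, i=-1
j=0: 2≤2, i=0, swap(0,0) ⇒ [2, 3, 2, 3, 2, 3, 2, 2]
j=1: 3>2, skip
j=2: 2≤2, i=1, swap(1,2) ⇒ [2, 2, 3, 3, 2, 3, 2, 2]
j=3: 3>2, skip
j=4: 2≤2, i=2, swap(2,4) ⇒ [2, 2, 2, 3, 3, 3, 2, 2]
j=5: 3>2, skip
j=6: 2≤2, i=3, swap(3,6) ⇒ [2, 2, 2, 2, 3, 3, 3, 2]
swap(4,7) ⇒ [2, 2, 2, 2, 2, 3, 3, 3]; return 4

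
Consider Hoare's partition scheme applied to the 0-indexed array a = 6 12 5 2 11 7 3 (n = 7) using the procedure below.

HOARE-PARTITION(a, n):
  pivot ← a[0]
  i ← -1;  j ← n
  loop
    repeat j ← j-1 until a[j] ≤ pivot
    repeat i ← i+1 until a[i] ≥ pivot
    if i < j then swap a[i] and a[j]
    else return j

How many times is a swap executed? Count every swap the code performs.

2

pivot = a[0] = 6; i = -1, j = 7
j→6 (a[6]=3≤6), i→0 (a[0]=6≥6); i<j, swap → 3 12 5 2 11 7 6
j→3 (a[3]=2≤6), i→1 (a[1]=12≥6); i<j, swap → 3 2 5 12 11 7 6
j→2, i→3; i≥j, return j=2. a = 3 2 5 12 11 7 6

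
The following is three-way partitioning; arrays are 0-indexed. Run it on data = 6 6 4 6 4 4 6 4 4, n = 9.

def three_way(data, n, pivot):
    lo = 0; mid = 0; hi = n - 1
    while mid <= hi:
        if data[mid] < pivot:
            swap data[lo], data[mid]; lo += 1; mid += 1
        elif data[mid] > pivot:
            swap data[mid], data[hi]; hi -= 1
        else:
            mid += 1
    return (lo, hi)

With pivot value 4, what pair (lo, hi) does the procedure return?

lo=0 mid=0 hi=8
6>4: swap(0,8), hi=7 ⇒ 4 6 4 6 4 4 6 4 6
4=4: mid=1
6>4: swap(1,7), hi=6 ⇒ 4 4 4 6 4 4 6 6 6
4=4: mid=2
4=4: mid=3
6>4: swap(3,6), hi=5 ⇒ 4 4 4 6 4 4 6 6 6
6>4: swap(3,5), hi=4 ⇒ 4 4 4 4 4 6 6 6 6
4=4: mid=4
4=4: mid=5
done. lo=0 hi=4; data=4 4 4 4 4 6 6 6 6

(0, 4)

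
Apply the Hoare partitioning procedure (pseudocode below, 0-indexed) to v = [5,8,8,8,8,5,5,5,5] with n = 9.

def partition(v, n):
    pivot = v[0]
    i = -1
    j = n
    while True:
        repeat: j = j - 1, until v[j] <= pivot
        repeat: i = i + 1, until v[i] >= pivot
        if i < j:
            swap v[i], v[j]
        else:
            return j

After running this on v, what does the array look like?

[5,5,5,5,8,8,8,8,5]

pivot = v[0] = 5; i = -1, j = 9
j→8 (v[8]=5≤5), i→0 (v[0]=5≥5); i<j, swap → [5,8,8,8,8,5,5,5,5]
j→7 (v[7]=5≤5), i→1 (v[1]=8≥5); i<j, swap → [5,5,8,8,8,5,5,8,5]
j→6 (v[6]=5≤5), i→2 (v[2]=8≥5); i<j, swap → [5,5,5,8,8,5,8,8,5]
j→5 (v[5]=5≤5), i→3 (v[3]=8≥5); i<j, swap → [5,5,5,5,8,8,8,8,5]
j→3, i→4; i≥j, return j=3. v = [5,5,5,5,8,8,8,8,5]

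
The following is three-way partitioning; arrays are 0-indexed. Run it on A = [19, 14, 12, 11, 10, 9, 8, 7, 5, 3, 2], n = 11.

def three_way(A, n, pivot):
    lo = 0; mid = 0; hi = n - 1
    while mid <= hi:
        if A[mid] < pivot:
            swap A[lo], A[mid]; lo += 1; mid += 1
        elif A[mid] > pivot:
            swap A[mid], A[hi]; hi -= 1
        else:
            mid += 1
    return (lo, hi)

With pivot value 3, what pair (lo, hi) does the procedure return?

pivot = 3; lo=0, mid=0, hi=10
A[mid]=19>3: swap A[0],A[10]; hi=9 → [2, 14, 12, 11, 10, 9, 8, 7, 5, 3, 19]
A[mid]=2<3: swap A[0],A[0]; lo=1,mid=1 → [2, 14, 12, 11, 10, 9, 8, 7, 5, 3, 19]
A[mid]=14>3: swap A[1],A[9]; hi=8 → [2, 3, 12, 11, 10, 9, 8, 7, 5, 14, 19]
A[mid]=3=3: mid=2
A[mid]=12>3: swap A[2],A[8]; hi=7 → [2, 3, 5, 11, 10, 9, 8, 7, 12, 14, 19]
A[mid]=5>3: swap A[2],A[7]; hi=6 → [2, 3, 7, 11, 10, 9, 8, 5, 12, 14, 19]
A[mid]=7>3: swap A[2],A[6]; hi=5 → [2, 3, 8, 11, 10, 9, 7, 5, 12, 14, 19]
A[mid]=8>3: swap A[2],A[5]; hi=4 → [2, 3, 9, 11, 10, 8, 7, 5, 12, 14, 19]
A[mid]=9>3: swap A[2],A[4]; hi=3 → [2, 3, 10, 11, 9, 8, 7, 5, 12, 14, 19]
A[mid]=10>3: swap A[2],A[3]; hi=2 → [2, 3, 11, 10, 9, 8, 7, 5, 12, 14, 19]
A[mid]=11>3: swap A[2],A[2]; hi=1 → [2, 3, 11, 10, 9, 8, 7, 5, 12, 14, 19]
end: lo=1, hi=1; A = [2, 3, 11, 10, 9, 8, 7, 5, 12, 14, 19]

(1, 1)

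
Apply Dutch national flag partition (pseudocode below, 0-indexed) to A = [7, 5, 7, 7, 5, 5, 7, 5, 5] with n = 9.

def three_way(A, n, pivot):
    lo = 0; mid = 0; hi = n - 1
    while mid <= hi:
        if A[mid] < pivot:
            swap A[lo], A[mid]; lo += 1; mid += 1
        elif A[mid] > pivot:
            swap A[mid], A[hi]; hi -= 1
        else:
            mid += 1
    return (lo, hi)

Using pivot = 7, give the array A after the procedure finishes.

[5, 5, 5, 5, 5, 7, 7, 7, 7]

lo=0 mid=0 hi=8
7=7: mid=1
5<7: swap(0,1), lo=1 mid=2 ⇒ [5, 7, 7, 7, 5, 5, 7, 5, 5]
7=7: mid=3
7=7: mid=4
5<7: swap(1,4), lo=2 mid=5 ⇒ [5, 5, 7, 7, 7, 5, 7, 5, 5]
5<7: swap(2,5), lo=3 mid=6 ⇒ [5, 5, 5, 7, 7, 7, 7, 5, 5]
7=7: mid=7
5<7: swap(3,7), lo=4 mid=8 ⇒ [5, 5, 5, 5, 7, 7, 7, 7, 5]
5<7: swap(4,8), lo=5 mid=9 ⇒ [5, 5, 5, 5, 5, 7, 7, 7, 7]
done. lo=5 hi=8; A=[5, 5, 5, 5, 5, 7, 7, 7, 7]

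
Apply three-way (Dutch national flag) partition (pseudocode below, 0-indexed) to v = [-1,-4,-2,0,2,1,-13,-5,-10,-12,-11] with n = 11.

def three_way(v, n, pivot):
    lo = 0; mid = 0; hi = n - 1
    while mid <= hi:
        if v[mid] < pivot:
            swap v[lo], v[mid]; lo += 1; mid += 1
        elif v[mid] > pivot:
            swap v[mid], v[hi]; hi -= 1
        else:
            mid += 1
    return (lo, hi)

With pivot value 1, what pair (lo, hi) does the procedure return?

pivot = 1; lo=0, mid=0, hi=10
v[mid]=-1<1: swap v[0],v[0]; lo=1,mid=1 → [-1,-4,-2,0,2,1,-13,-5,-10,-12,-11]
v[mid]=-4<1: swap v[1],v[1]; lo=2,mid=2 → [-1,-4,-2,0,2,1,-13,-5,-10,-12,-11]
v[mid]=-2<1: swap v[2],v[2]; lo=3,mid=3 → [-1,-4,-2,0,2,1,-13,-5,-10,-12,-11]
v[mid]=0<1: swap v[3],v[3]; lo=4,mid=4 → [-1,-4,-2,0,2,1,-13,-5,-10,-12,-11]
v[mid]=2>1: swap v[4],v[10]; hi=9 → [-1,-4,-2,0,-11,1,-13,-5,-10,-12,2]
v[mid]=-11<1: swap v[4],v[4]; lo=5,mid=5 → [-1,-4,-2,0,-11,1,-13,-5,-10,-12,2]
v[mid]=1=1: mid=6
v[mid]=-13<1: swap v[5],v[6]; lo=6,mid=7 → [-1,-4,-2,0,-11,-13,1,-5,-10,-12,2]
v[mid]=-5<1: swap v[6],v[7]; lo=7,mid=8 → [-1,-4,-2,0,-11,-13,-5,1,-10,-12,2]
v[mid]=-10<1: swap v[7],v[8]; lo=8,mid=9 → [-1,-4,-2,0,-11,-13,-5,-10,1,-12,2]
v[mid]=-12<1: swap v[8],v[9]; lo=9,mid=10 → [-1,-4,-2,0,-11,-13,-5,-10,-12,1,2]
end: lo=9, hi=9; v = [-1,-4,-2,0,-11,-13,-5,-10,-12,1,2]

(9, 9)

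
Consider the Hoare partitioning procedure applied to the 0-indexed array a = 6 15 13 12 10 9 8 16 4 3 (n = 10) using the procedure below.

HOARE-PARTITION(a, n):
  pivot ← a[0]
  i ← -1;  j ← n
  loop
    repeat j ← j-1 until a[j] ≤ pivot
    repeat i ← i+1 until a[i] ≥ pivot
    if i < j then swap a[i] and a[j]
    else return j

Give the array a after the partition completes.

3 4 13 12 10 9 8 16 15 6

pivot=6
j stops at 9 (3), i stops at 0 (6); swap ⇒ 3 15 13 12 10 9 8 16 4 6
j stops at 8 (4), i stops at 1 (15); swap ⇒ 3 4 13 12 10 9 8 16 15 6
j stops at 1, i stops at 2; i≥j ⇒ return 1. a=3 4 13 12 10 9 8 16 15 6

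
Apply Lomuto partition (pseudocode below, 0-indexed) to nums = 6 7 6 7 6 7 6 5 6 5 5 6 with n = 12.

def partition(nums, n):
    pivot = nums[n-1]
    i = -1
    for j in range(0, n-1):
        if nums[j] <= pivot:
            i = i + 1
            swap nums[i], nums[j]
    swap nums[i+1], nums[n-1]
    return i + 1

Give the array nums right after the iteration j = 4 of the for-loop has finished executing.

pivot=6, i=-1
j=0: 6≤6, i=0, swap(0,0) ⇒ 6 7 6 7 6 7 6 5 6 5 5 6
j=1: 7>6, skip
j=2: 6≤6, i=1, swap(1,2) ⇒ 6 6 7 7 6 7 6 5 6 5 5 6
j=3: 7>6, skip
j=4: 6≤6, i=2, swap(2,4) ⇒ 6 6 6 7 7 7 6 5 6 5 5 6
(after j=4) nums = 6 6 6 7 7 7 6 5 6 5 5 6

6 6 6 7 7 7 6 5 6 5 5 6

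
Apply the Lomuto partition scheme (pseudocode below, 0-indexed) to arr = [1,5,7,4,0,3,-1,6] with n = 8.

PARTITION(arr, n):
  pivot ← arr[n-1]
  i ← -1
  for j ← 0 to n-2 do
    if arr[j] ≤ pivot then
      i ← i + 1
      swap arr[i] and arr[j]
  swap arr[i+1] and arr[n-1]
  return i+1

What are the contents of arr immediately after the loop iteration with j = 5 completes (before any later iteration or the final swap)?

pivot = arr[7] = 6; i = -1
j=0: arr[0]=1 ≤ 6 → i=0, swap arr[0],arr[0] (no change) → [1,5,7,4,0,3,-1,6]
j=1: arr[1]=5 ≤ 6 → i=1, swap arr[1],arr[1] (no change) → [1,5,7,4,0,3,-1,6]
j=2: arr[2]=7 > 6 → no swap
j=3: arr[3]=4 ≤ 6 → i=2, swap arr[2],arr[3] → [1,5,4,7,0,3,-1,6]
j=4: arr[4]=0 ≤ 6 → i=3, swap arr[3],arr[4] → [1,5,4,0,7,3,-1,6]
j=5: arr[5]=3 ≤ 6 → i=4, swap arr[4],arr[5] → [1,5,4,0,3,7,-1,6]
(after j=5) arr = [1,5,4,0,3,7,-1,6]

[1,5,4,0,3,7,-1,6]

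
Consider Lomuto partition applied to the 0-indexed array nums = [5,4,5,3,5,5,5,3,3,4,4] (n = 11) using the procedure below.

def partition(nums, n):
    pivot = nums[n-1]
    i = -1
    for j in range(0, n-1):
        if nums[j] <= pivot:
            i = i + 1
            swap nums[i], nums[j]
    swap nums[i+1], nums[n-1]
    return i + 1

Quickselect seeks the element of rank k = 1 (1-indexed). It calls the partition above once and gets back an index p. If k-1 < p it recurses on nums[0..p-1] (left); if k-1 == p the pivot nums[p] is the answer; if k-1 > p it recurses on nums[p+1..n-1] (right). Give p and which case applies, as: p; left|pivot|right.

pivot=4, i=-1
j=0: 5>4, skip
j=1: 4≤4, i=0, swap(0,1) ⇒ [4,5,5,3,5,5,5,3,3,4,4]
j=2: 5>4, skip
j=3: 3≤4, i=1, swap(1,3) ⇒ [4,3,5,5,5,5,5,3,3,4,4]
j=4: 5>4, skip
j=5: 5>4, skip
j=6: 5>4, skip
j=7: 3≤4, i=2, swap(2,7) ⇒ [4,3,3,5,5,5,5,5,3,4,4]
j=8: 3≤4, i=3, swap(3,8) ⇒ [4,3,3,3,5,5,5,5,5,4,4]
j=9: 4≤4, i=4, swap(4,9) ⇒ [4,3,3,3,4,5,5,5,5,5,4]
swap(5,10) ⇒ [4,3,3,3,4,4,5,5,5,5,5]; return 5
p = 5; k-1 = 0 < 5 ⇒ left

5; left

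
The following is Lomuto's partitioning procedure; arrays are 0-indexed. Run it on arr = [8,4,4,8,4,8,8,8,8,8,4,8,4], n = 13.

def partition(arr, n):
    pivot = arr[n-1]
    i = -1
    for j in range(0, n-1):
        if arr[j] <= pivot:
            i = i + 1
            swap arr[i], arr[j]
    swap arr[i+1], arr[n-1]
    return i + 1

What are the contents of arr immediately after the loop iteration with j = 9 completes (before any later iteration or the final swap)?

pivot = arr[12] = 4; i = -1
j=0: arr[0]=8 > 4 → no swap
j=1: arr[1]=4 ≤ 4 → i=0, swap arr[0],arr[1] → [4,8,4,8,4,8,8,8,8,8,4,8,4]
j=2: arr[2]=4 ≤ 4 → i=1, swap arr[1],arr[2] → [4,4,8,8,4,8,8,8,8,8,4,8,4]
j=3: arr[3]=8 > 4 → no swap
j=4: arr[4]=4 ≤ 4 → i=2, swap arr[2],arr[4] → [4,4,4,8,8,8,8,8,8,8,4,8,4]
j=5: arr[5]=8 > 4 → no swap
j=6: arr[6]=8 > 4 → no swap
j=7: arr[7]=8 > 4 → no swap
j=8: arr[8]=8 > 4 → no swap
j=9: arr[9]=8 > 4 → no swap
(after j=9) arr = [4,4,4,8,8,8,8,8,8,8,4,8,4]

[4,4,4,8,8,8,8,8,8,8,4,8,4]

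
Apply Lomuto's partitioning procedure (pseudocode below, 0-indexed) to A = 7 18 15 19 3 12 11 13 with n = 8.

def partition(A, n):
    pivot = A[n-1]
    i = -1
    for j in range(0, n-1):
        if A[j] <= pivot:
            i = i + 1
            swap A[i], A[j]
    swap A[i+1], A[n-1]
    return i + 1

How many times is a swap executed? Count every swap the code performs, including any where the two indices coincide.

pivot = A[7] = 13; i = -1
j=0: A[0]=7 ≤ 13 → i=0, swap A[0],A[0] (no change) → 7 18 15 19 3 12 11 13
j=1: A[1]=18 > 13 → no swap
j=2: A[2]=15 > 13 → no swap
j=3: A[3]=19 > 13 → no swap
j=4: A[4]=3 ≤ 13 → i=1, swap A[1],A[4] → 7 3 15 19 18 12 11 13
j=5: A[5]=12 ≤ 13 → i=2, swap A[2],A[5] → 7 3 12 19 18 15 11 13
j=6: A[6]=11 ≤ 13 → i=3, swap A[3],A[6] → 7 3 12 11 18 15 19 13
final swap A[4],A[7] → 7 3 12 11 13 15 19 18; return 4

5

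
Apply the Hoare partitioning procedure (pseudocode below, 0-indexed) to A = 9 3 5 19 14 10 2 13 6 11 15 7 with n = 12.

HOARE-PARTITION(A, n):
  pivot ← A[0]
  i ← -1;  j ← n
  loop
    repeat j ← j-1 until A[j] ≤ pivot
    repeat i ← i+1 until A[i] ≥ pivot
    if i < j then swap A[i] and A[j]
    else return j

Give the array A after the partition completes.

pivot = A[0] = 9; i = -1, j = 12
j→11 (A[11]=7≤9), i→0 (A[0]=9≥9); i<j, swap → 7 3 5 19 14 10 2 13 6 11 15 9
j→8 (A[8]=6≤9), i→3 (A[3]=19≥9); i<j, swap → 7 3 5 6 14 10 2 13 19 11 15 9
j→6 (A[6]=2≤9), i→4 (A[4]=14≥9); i<j, swap → 7 3 5 6 2 10 14 13 19 11 15 9
j→4, i→5; i≥j, return j=4. A = 7 3 5 6 2 10 14 13 19 11 15 9

7 3 5 6 2 10 14 13 19 11 15 9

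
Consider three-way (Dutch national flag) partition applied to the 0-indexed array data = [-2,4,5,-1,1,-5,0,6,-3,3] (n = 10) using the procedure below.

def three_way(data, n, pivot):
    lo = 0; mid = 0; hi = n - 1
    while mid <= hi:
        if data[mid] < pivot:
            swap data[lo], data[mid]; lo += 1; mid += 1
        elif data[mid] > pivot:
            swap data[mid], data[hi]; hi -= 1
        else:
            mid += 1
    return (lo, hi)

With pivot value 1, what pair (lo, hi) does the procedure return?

(5, 5)

pivot = 1; lo=0, mid=0, hi=9
data[mid]=-2<1: swap data[0],data[0]; lo=1,mid=1 → [-2,4,5,-1,1,-5,0,6,-3,3]
data[mid]=4>1: swap data[1],data[9]; hi=8 → [-2,3,5,-1,1,-5,0,6,-3,4]
data[mid]=3>1: swap data[1],data[8]; hi=7 → [-2,-3,5,-1,1,-5,0,6,3,4]
data[mid]=-3<1: swap data[1],data[1]; lo=2,mid=2 → [-2,-3,5,-1,1,-5,0,6,3,4]
data[mid]=5>1: swap data[2],data[7]; hi=6 → [-2,-3,6,-1,1,-5,0,5,3,4]
data[mid]=6>1: swap data[2],data[6]; hi=5 → [-2,-3,0,-1,1,-5,6,5,3,4]
data[mid]=0<1: swap data[2],data[2]; lo=3,mid=3 → [-2,-3,0,-1,1,-5,6,5,3,4]
data[mid]=-1<1: swap data[3],data[3]; lo=4,mid=4 → [-2,-3,0,-1,1,-5,6,5,3,4]
data[mid]=1=1: mid=5
data[mid]=-5<1: swap data[4],data[5]; lo=5,mid=6 → [-2,-3,0,-1,-5,1,6,5,3,4]
end: lo=5, hi=5; data = [-2,-3,0,-1,-5,1,6,5,3,4]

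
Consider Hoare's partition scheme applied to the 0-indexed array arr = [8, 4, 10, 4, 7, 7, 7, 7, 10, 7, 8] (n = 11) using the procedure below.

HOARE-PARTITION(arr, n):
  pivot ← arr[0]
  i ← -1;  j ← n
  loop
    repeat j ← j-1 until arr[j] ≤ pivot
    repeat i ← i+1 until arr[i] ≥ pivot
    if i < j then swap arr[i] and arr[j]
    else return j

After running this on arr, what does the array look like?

pivot = arr[0] = 8; i = -1, j = 11
j→10 (arr[10]=8≤8), i→0 (arr[0]=8≥8); i<j, swap → [8, 4, 10, 4, 7, 7, 7, 7, 10, 7, 8]
j→9 (arr[9]=7≤8), i→2 (arr[2]=10≥8); i<j, swap → [8, 4, 7, 4, 7, 7, 7, 7, 10, 10, 8]
j→7, i→8; i≥j, return j=7. arr = [8, 4, 7, 4, 7, 7, 7, 7, 10, 10, 8]

[8, 4, 7, 4, 7, 7, 7, 7, 10, 10, 8]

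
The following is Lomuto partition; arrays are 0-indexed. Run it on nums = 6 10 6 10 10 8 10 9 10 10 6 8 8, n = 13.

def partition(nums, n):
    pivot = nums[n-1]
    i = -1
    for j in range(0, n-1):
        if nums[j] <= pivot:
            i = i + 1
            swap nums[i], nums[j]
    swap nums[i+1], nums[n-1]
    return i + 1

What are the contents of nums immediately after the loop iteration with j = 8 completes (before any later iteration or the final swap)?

6 6 8 10 10 10 10 9 10 10 6 8 8

pivot=8, i=-1
j=0: 6≤8, i=0, swap(0,0) ⇒ 6 10 6 10 10 8 10 9 10 10 6 8 8
j=1: 10>8, skip
j=2: 6≤8, i=1, swap(1,2) ⇒ 6 6 10 10 10 8 10 9 10 10 6 8 8
j=3: 10>8, skip
j=4: 10>8, skip
j=5: 8≤8, i=2, swap(2,5) ⇒ 6 6 8 10 10 10 10 9 10 10 6 8 8
j=6: 10>8, skip
j=7: 9>8, skip
j=8: 10>8, skip
(after j=8) nums = 6 6 8 10 10 10 10 9 10 10 6 8 8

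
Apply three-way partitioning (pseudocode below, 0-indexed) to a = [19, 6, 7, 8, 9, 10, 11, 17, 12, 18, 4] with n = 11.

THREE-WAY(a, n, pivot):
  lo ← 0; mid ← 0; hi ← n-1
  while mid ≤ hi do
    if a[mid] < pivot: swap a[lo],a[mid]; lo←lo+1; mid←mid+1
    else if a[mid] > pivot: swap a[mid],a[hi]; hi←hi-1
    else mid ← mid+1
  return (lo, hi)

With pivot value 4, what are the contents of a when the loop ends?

lo=0 mid=0 hi=10
19>4: swap(0,10), hi=9 ⇒ [4, 6, 7, 8, 9, 10, 11, 17, 12, 18, 19]
4=4: mid=1
6>4: swap(1,9), hi=8 ⇒ [4, 18, 7, 8, 9, 10, 11, 17, 12, 6, 19]
18>4: swap(1,8), hi=7 ⇒ [4, 12, 7, 8, 9, 10, 11, 17, 18, 6, 19]
12>4: swap(1,7), hi=6 ⇒ [4, 17, 7, 8, 9, 10, 11, 12, 18, 6, 19]
17>4: swap(1,6), hi=5 ⇒ [4, 11, 7, 8, 9, 10, 17, 12, 18, 6, 19]
11>4: swap(1,5), hi=4 ⇒ [4, 10, 7, 8, 9, 11, 17, 12, 18, 6, 19]
10>4: swap(1,4), hi=3 ⇒ [4, 9, 7, 8, 10, 11, 17, 12, 18, 6, 19]
9>4: swap(1,3), hi=2 ⇒ [4, 8, 7, 9, 10, 11, 17, 12, 18, 6, 19]
8>4: swap(1,2), hi=1 ⇒ [4, 7, 8, 9, 10, 11, 17, 12, 18, 6, 19]
7>4: swap(1,1), hi=0 ⇒ [4, 7, 8, 9, 10, 11, 17, 12, 18, 6, 19]
done. lo=0 hi=0; a=[4, 7, 8, 9, 10, 11, 17, 12, 18, 6, 19]

[4, 7, 8, 9, 10, 11, 17, 12, 18, 6, 19]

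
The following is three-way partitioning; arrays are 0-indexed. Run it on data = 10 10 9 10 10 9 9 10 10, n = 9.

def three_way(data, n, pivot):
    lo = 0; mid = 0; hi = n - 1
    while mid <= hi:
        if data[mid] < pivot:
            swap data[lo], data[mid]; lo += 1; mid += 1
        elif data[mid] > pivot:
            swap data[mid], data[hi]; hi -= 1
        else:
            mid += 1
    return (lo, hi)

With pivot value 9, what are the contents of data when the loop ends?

9 9 9 10 10 10 10 10 10

pivot = 9; lo=0, mid=0, hi=8
data[mid]=10>9: swap data[0],data[8]; hi=7 → 10 10 9 10 10 9 9 10 10
data[mid]=10>9: swap data[0],data[7]; hi=6 → 10 10 9 10 10 9 9 10 10
data[mid]=10>9: swap data[0],data[6]; hi=5 → 9 10 9 10 10 9 10 10 10
data[mid]=9=9: mid=1
data[mid]=10>9: swap data[1],data[5]; hi=4 → 9 9 9 10 10 10 10 10 10
data[mid]=9=9: mid=2
data[mid]=9=9: mid=3
data[mid]=10>9: swap data[3],data[4]; hi=3 → 9 9 9 10 10 10 10 10 10
data[mid]=10>9: swap data[3],data[3]; hi=2 → 9 9 9 10 10 10 10 10 10
end: lo=0, hi=2; data = 9 9 9 10 10 10 10 10 10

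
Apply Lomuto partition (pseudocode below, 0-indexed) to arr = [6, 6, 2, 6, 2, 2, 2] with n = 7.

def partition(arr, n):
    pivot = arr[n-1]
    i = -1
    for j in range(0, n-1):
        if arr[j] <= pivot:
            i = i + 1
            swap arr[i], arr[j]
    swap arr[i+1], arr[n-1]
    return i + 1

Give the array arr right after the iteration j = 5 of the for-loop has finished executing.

[2, 2, 2, 6, 6, 6, 2]

pivot=2, i=-1
j=0: 6>2, skip
j=1: 6>2, skip
j=2: 2≤2, i=0, swap(0,2) ⇒ [2, 6, 6, 6, 2, 2, 2]
j=3: 6>2, skip
j=4: 2≤2, i=1, swap(1,4) ⇒ [2, 2, 6, 6, 6, 2, 2]
j=5: 2≤2, i=2, swap(2,5) ⇒ [2, 2, 2, 6, 6, 6, 2]
(after j=5) arr = [2, 2, 2, 6, 6, 6, 2]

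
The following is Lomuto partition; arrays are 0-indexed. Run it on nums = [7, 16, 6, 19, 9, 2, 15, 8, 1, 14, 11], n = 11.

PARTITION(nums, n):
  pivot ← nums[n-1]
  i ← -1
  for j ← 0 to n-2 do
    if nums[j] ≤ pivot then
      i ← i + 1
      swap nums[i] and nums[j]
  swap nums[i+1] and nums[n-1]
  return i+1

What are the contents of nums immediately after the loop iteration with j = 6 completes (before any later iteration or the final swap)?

[7, 6, 9, 2, 16, 19, 15, 8, 1, 14, 11]

pivot = nums[10] = 11; i = -1
j=0: nums[0]=7 ≤ 11 → i=0, swap nums[0],nums[0] (no change) → [7, 16, 6, 19, 9, 2, 15, 8, 1, 14, 11]
j=1: nums[1]=16 > 11 → no swap
j=2: nums[2]=6 ≤ 11 → i=1, swap nums[1],nums[2] → [7, 6, 16, 19, 9, 2, 15, 8, 1, 14, 11]
j=3: nums[3]=19 > 11 → no swap
j=4: nums[4]=9 ≤ 11 → i=2, swap nums[2],nums[4] → [7, 6, 9, 19, 16, 2, 15, 8, 1, 14, 11]
j=5: nums[5]=2 ≤ 11 → i=3, swap nums[3],nums[5] → [7, 6, 9, 2, 16, 19, 15, 8, 1, 14, 11]
j=6: nums[6]=15 > 11 → no swap
(after j=6) nums = [7, 6, 9, 2, 16, 19, 15, 8, 1, 14, 11]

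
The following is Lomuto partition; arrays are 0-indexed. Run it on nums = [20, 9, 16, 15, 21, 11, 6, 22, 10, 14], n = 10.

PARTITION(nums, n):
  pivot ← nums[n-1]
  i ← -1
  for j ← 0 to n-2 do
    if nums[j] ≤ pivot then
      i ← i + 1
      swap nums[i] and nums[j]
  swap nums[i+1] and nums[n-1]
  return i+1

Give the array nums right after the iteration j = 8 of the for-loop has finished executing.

[9, 11, 6, 10, 21, 20, 16, 22, 15, 14]

pivot = nums[9] = 14; i = -1
j=0: nums[0]=20 > 14 → no swap
j=1: nums[1]=9 ≤ 14 → i=0, swap nums[0],nums[1] → [9, 20, 16, 15, 21, 11, 6, 22, 10, 14]
j=2: nums[2]=16 > 14 → no swap
j=3: nums[3]=15 > 14 → no swap
j=4: nums[4]=21 > 14 → no swap
j=5: nums[5]=11 ≤ 14 → i=1, swap nums[1],nums[5] → [9, 11, 16, 15, 21, 20, 6, 22, 10, 14]
j=6: nums[6]=6 ≤ 14 → i=2, swap nums[2],nums[6] → [9, 11, 6, 15, 21, 20, 16, 22, 10, 14]
j=7: nums[7]=22 > 14 → no swap
j=8: nums[8]=10 ≤ 14 → i=3, swap nums[3],nums[8] → [9, 11, 6, 10, 21, 20, 16, 22, 15, 14]
(after j=8) nums = [9, 11, 6, 10, 21, 20, 16, 22, 15, 14]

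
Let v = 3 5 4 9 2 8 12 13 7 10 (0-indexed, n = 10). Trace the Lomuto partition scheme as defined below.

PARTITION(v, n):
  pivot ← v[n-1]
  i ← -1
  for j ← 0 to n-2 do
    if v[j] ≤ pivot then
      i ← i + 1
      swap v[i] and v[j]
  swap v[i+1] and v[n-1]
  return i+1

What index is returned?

7

pivot = v[9] = 10; i = -1
j=0: v[0]=3 ≤ 10 → i=0, swap v[0],v[0] (no change) → 3 5 4 9 2 8 12 13 7 10
j=1: v[1]=5 ≤ 10 → i=1, swap v[1],v[1] (no change) → 3 5 4 9 2 8 12 13 7 10
j=2: v[2]=4 ≤ 10 → i=2, swap v[2],v[2] (no change) → 3 5 4 9 2 8 12 13 7 10
j=3: v[3]=9 ≤ 10 → i=3, swap v[3],v[3] (no change) → 3 5 4 9 2 8 12 13 7 10
j=4: v[4]=2 ≤ 10 → i=4, swap v[4],v[4] (no change) → 3 5 4 9 2 8 12 13 7 10
j=5: v[5]=8 ≤ 10 → i=5, swap v[5],v[5] (no change) → 3 5 4 9 2 8 12 13 7 10
j=6: v[6]=12 > 10 → no swap
j=7: v[7]=13 > 10 → no swap
j=8: v[8]=7 ≤ 10 → i=6, swap v[6],v[8] → 3 5 4 9 2 8 7 13 12 10
final swap v[7],v[9] → 3 5 4 9 2 8 7 10 12 13; return 7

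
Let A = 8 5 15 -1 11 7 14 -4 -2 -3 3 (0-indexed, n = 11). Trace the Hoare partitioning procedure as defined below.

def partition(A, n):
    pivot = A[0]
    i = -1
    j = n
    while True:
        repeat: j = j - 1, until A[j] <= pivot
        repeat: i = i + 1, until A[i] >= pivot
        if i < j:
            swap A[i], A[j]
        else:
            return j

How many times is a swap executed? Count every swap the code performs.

pivot = A[0] = 8; i = -1, j = 11
j→10 (A[10]=3≤8), i→0 (A[0]=8≥8); i<j, swap → 3 5 15 -1 11 7 14 -4 -2 -3 8
j→9 (A[9]=-3≤8), i→2 (A[2]=15≥8); i<j, swap → 3 5 -3 -1 11 7 14 -4 -2 15 8
j→8 (A[8]=-2≤8), i→4 (A[4]=11≥8); i<j, swap → 3 5 -3 -1 -2 7 14 -4 11 15 8
j→7 (A[7]=-4≤8), i→6 (A[6]=14≥8); i<j, swap → 3 5 -3 -1 -2 7 -4 14 11 15 8
j→6, i→7; i≥j, return j=6. A = 3 5 -3 -1 -2 7 -4 14 11 15 8

4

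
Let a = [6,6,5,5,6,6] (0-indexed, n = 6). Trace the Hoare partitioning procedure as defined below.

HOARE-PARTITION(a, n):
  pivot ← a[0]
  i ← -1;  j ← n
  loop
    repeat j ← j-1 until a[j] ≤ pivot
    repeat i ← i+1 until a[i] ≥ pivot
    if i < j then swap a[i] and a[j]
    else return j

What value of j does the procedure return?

pivot = a[0] = 6; i = -1, j = 6
j→5 (a[5]=6≤6), i→0 (a[0]=6≥6); i<j, swap → [6,6,5,5,6,6]
j→4 (a[4]=6≤6), i→1 (a[1]=6≥6); i<j, swap → [6,6,5,5,6,6]
j→3, i→4; i≥j, return j=3. a = [6,6,5,5,6,6]

3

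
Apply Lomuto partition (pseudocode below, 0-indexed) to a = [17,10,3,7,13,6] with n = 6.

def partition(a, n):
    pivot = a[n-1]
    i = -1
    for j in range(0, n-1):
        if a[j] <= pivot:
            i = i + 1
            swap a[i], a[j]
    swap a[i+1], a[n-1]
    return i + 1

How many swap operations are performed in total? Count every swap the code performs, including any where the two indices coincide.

pivot = a[5] = 6; i = -1
j=0: a[0]=17 > 6 → no swap
j=1: a[1]=10 > 6 → no swap
j=2: a[2]=3 ≤ 6 → i=0, swap a[0],a[2] → [3,10,17,7,13,6]
j=3: a[3]=7 > 6 → no swap
j=4: a[4]=13 > 6 → no swap
final swap a[1],a[5] → [3,6,17,7,13,10]; return 1

2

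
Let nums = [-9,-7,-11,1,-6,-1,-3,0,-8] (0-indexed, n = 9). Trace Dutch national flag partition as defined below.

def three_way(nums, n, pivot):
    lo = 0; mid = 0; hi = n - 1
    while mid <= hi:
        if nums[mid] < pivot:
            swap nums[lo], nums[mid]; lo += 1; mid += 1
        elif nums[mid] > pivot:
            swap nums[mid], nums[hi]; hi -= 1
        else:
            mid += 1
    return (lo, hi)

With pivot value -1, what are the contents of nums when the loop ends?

[-9,-7,-11,-8,-6,-3,-1,0,1]

pivot = -1; lo=0, mid=0, hi=8
nums[mid]=-9<-1: swap nums[0],nums[0]; lo=1,mid=1 → [-9,-7,-11,1,-6,-1,-3,0,-8]
nums[mid]=-7<-1: swap nums[1],nums[1]; lo=2,mid=2 → [-9,-7,-11,1,-6,-1,-3,0,-8]
nums[mid]=-11<-1: swap nums[2],nums[2]; lo=3,mid=3 → [-9,-7,-11,1,-6,-1,-3,0,-8]
nums[mid]=1>-1: swap nums[3],nums[8]; hi=7 → [-9,-7,-11,-8,-6,-1,-3,0,1]
nums[mid]=-8<-1: swap nums[3],nums[3]; lo=4,mid=4 → [-9,-7,-11,-8,-6,-1,-3,0,1]
nums[mid]=-6<-1: swap nums[4],nums[4]; lo=5,mid=5 → [-9,-7,-11,-8,-6,-1,-3,0,1]
nums[mid]=-1=-1: mid=6
nums[mid]=-3<-1: swap nums[5],nums[6]; lo=6,mid=7 → [-9,-7,-11,-8,-6,-3,-1,0,1]
nums[mid]=0>-1: swap nums[7],nums[7]; hi=6 → [-9,-7,-11,-8,-6,-3,-1,0,1]
end: lo=6, hi=6; nums = [-9,-7,-11,-8,-6,-3,-1,0,1]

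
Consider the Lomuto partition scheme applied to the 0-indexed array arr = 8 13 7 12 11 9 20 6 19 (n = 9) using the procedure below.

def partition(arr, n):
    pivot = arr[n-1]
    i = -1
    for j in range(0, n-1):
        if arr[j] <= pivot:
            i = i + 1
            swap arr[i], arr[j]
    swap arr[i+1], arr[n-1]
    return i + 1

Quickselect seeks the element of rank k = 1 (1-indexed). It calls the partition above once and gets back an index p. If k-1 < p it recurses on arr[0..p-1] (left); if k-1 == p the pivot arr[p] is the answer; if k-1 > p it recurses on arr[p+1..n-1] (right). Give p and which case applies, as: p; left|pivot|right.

7; left

pivot=19, i=-1
j=0: 8≤19, i=0, swap(0,0) ⇒ 8 13 7 12 11 9 20 6 19
j=1: 13≤19, i=1, swap(1,1) ⇒ 8 13 7 12 11 9 20 6 19
j=2: 7≤19, i=2, swap(2,2) ⇒ 8 13 7 12 11 9 20 6 19
j=3: 12≤19, i=3, swap(3,3) ⇒ 8 13 7 12 11 9 20 6 19
j=4: 11≤19, i=4, swap(4,4) ⇒ 8 13 7 12 11 9 20 6 19
j=5: 9≤19, i=5, swap(5,5) ⇒ 8 13 7 12 11 9 20 6 19
j=6: 20>19, skip
j=7: 6≤19, i=6, swap(6,7) ⇒ 8 13 7 12 11 9 6 20 19
swap(7,8) ⇒ 8 13 7 12 11 9 6 19 20; return 7
p = 7; k-1 = 0 < 7 ⇒ left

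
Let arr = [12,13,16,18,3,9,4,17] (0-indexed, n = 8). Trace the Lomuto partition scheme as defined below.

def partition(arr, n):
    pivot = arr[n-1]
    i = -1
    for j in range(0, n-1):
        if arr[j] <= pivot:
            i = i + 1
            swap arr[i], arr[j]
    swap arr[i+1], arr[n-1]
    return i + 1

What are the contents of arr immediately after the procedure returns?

pivot = arr[7] = 17; i = -1
j=0: arr[0]=12 ≤ 17 → i=0, swap arr[0],arr[0] (no change) → [12,13,16,18,3,9,4,17]
j=1: arr[1]=13 ≤ 17 → i=1, swap arr[1],arr[1] (no change) → [12,13,16,18,3,9,4,17]
j=2: arr[2]=16 ≤ 17 → i=2, swap arr[2],arr[2] (no change) → [12,13,16,18,3,9,4,17]
j=3: arr[3]=18 > 17 → no swap
j=4: arr[4]=3 ≤ 17 → i=3, swap arr[3],arr[4] → [12,13,16,3,18,9,4,17]
j=5: arr[5]=9 ≤ 17 → i=4, swap arr[4],arr[5] → [12,13,16,3,9,18,4,17]
j=6: arr[6]=4 ≤ 17 → i=5, swap arr[5],arr[6] → [12,13,16,3,9,4,18,17]
final swap arr[6],arr[7] → [12,13,16,3,9,4,17,18]; return 6

[12,13,16,3,9,4,17,18]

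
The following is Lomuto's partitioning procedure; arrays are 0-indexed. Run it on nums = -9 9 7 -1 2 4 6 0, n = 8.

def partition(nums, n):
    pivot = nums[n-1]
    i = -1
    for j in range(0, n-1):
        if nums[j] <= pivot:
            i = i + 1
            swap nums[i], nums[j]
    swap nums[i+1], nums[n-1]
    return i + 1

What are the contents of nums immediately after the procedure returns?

pivot = nums[7] = 0; i = -1
j=0: nums[0]=-9 ≤ 0 → i=0, swap nums[0],nums[0] (no change) → -9 9 7 -1 2 4 6 0
j=1: nums[1]=9 > 0 → no swap
j=2: nums[2]=7 > 0 → no swap
j=3: nums[3]=-1 ≤ 0 → i=1, swap nums[1],nums[3] → -9 -1 7 9 2 4 6 0
j=4: nums[4]=2 > 0 → no swap
j=5: nums[5]=4 > 0 → no swap
j=6: nums[6]=6 > 0 → no swap
final swap nums[2],nums[7] → -9 -1 0 9 2 4 6 7; return 2

-9 -1 0 9 2 4 6 7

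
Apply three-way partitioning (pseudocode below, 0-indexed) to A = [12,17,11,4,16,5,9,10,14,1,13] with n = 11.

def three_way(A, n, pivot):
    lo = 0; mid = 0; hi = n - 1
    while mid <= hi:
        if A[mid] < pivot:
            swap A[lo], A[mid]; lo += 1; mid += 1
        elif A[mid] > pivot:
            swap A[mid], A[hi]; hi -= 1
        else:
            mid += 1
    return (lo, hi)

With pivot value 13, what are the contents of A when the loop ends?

[12,11,4,1,5,9,10,13,14,16,17]

pivot = 13; lo=0, mid=0, hi=10
A[mid]=12<13: swap A[0],A[0]; lo=1,mid=1 → [12,17,11,4,16,5,9,10,14,1,13]
A[mid]=17>13: swap A[1],A[10]; hi=9 → [12,13,11,4,16,5,9,10,14,1,17]
A[mid]=13=13: mid=2
A[mid]=11<13: swap A[1],A[2]; lo=2,mid=3 → [12,11,13,4,16,5,9,10,14,1,17]
A[mid]=4<13: swap A[2],A[3]; lo=3,mid=4 → [12,11,4,13,16,5,9,10,14,1,17]
A[mid]=16>13: swap A[4],A[9]; hi=8 → [12,11,4,13,1,5,9,10,14,16,17]
A[mid]=1<13: swap A[3],A[4]; lo=4,mid=5 → [12,11,4,1,13,5,9,10,14,16,17]
A[mid]=5<13: swap A[4],A[5]; lo=5,mid=6 → [12,11,4,1,5,13,9,10,14,16,17]
A[mid]=9<13: swap A[5],A[6]; lo=6,mid=7 → [12,11,4,1,5,9,13,10,14,16,17]
A[mid]=10<13: swap A[6],A[7]; lo=7,mid=8 → [12,11,4,1,5,9,10,13,14,16,17]
A[mid]=14>13: swap A[8],A[8]; hi=7 → [12,11,4,1,5,9,10,13,14,16,17]
end: lo=7, hi=7; A = [12,11,4,1,5,9,10,13,14,16,17]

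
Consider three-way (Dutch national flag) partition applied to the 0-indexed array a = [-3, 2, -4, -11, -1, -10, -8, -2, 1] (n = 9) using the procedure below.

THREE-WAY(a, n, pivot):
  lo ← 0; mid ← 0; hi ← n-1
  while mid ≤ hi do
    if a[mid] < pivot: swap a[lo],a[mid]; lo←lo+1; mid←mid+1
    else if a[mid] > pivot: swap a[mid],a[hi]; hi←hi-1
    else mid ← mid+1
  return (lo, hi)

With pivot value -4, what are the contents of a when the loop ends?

pivot = -4; lo=0, mid=0, hi=8
a[mid]=-3>-4: swap a[0],a[8]; hi=7 → [1, 2, -4, -11, -1, -10, -8, -2, -3]
a[mid]=1>-4: swap a[0],a[7]; hi=6 → [-2, 2, -4, -11, -1, -10, -8, 1, -3]
a[mid]=-2>-4: swap a[0],a[6]; hi=5 → [-8, 2, -4, -11, -1, -10, -2, 1, -3]
a[mid]=-8<-4: swap a[0],a[0]; lo=1,mid=1 → [-8, 2, -4, -11, -1, -10, -2, 1, -3]
a[mid]=2>-4: swap a[1],a[5]; hi=4 → [-8, -10, -4, -11, -1, 2, -2, 1, -3]
a[mid]=-10<-4: swap a[1],a[1]; lo=2,mid=2 → [-8, -10, -4, -11, -1, 2, -2, 1, -3]
a[mid]=-4=-4: mid=3
a[mid]=-11<-4: swap a[2],a[3]; lo=3,mid=4 → [-8, -10, -11, -4, -1, 2, -2, 1, -3]
a[mid]=-1>-4: swap a[4],a[4]; hi=3 → [-8, -10, -11, -4, -1, 2, -2, 1, -3]
end: lo=3, hi=3; a = [-8, -10, -11, -4, -1, 2, -2, 1, -3]

[-8, -10, -11, -4, -1, 2, -2, 1, -3]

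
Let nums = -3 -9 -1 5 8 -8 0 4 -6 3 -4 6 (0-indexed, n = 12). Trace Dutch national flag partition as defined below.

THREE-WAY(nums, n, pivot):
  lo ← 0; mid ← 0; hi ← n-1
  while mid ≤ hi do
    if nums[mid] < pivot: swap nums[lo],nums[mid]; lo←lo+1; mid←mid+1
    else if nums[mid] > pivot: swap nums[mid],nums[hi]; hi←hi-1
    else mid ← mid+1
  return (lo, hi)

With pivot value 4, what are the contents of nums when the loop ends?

-3 -9 -1 -4 3 -8 0 -6 4 8 6 5

pivot = 4; lo=0, mid=0, hi=11
nums[mid]=-3<4: swap nums[0],nums[0]; lo=1,mid=1 → -3 -9 -1 5 8 -8 0 4 -6 3 -4 6
nums[mid]=-9<4: swap nums[1],nums[1]; lo=2,mid=2 → -3 -9 -1 5 8 -8 0 4 -6 3 -4 6
nums[mid]=-1<4: swap nums[2],nums[2]; lo=3,mid=3 → -3 -9 -1 5 8 -8 0 4 -6 3 -4 6
nums[mid]=5>4: swap nums[3],nums[11]; hi=10 → -3 -9 -1 6 8 -8 0 4 -6 3 -4 5
nums[mid]=6>4: swap nums[3],nums[10]; hi=9 → -3 -9 -1 -4 8 -8 0 4 -6 3 6 5
nums[mid]=-4<4: swap nums[3],nums[3]; lo=4,mid=4 → -3 -9 -1 -4 8 -8 0 4 -6 3 6 5
nums[mid]=8>4: swap nums[4],nums[9]; hi=8 → -3 -9 -1 -4 3 -8 0 4 -6 8 6 5
nums[mid]=3<4: swap nums[4],nums[4]; lo=5,mid=5 → -3 -9 -1 -4 3 -8 0 4 -6 8 6 5
nums[mid]=-8<4: swap nums[5],nums[5]; lo=6,mid=6 → -3 -9 -1 -4 3 -8 0 4 -6 8 6 5
nums[mid]=0<4: swap nums[6],nums[6]; lo=7,mid=7 → -3 -9 -1 -4 3 -8 0 4 -6 8 6 5
nums[mid]=4=4: mid=8
nums[mid]=-6<4: swap nums[7],nums[8]; lo=8,mid=9 → -3 -9 -1 -4 3 -8 0 -6 4 8 6 5
end: lo=8, hi=8; nums = -3 -9 -1 -4 3 -8 0 -6 4 8 6 5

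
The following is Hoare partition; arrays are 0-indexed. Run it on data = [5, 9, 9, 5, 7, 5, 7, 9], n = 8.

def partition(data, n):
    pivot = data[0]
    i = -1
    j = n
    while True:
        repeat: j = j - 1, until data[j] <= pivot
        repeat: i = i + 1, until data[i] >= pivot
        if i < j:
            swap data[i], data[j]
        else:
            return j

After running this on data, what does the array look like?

[5, 5, 9, 9, 7, 5, 7, 9]

pivot=5
j stops at 5 (5), i stops at 0 (5); swap ⇒ [5, 9, 9, 5, 7, 5, 7, 9]
j stops at 3 (5), i stops at 1 (9); swap ⇒ [5, 5, 9, 9, 7, 5, 7, 9]
j stops at 1, i stops at 2; i≥j ⇒ return 1. data=[5, 5, 9, 9, 7, 5, 7, 9]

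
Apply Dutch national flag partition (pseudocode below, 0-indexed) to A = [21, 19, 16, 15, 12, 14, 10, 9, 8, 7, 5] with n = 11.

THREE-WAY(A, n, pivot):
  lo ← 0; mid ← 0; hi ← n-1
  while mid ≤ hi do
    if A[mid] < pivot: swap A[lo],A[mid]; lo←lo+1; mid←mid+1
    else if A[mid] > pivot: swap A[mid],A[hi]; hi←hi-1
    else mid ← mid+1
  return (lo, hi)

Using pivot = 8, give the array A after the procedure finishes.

[5, 7, 8, 12, 14, 10, 9, 15, 16, 19, 21]

pivot = 8; lo=0, mid=0, hi=10
A[mid]=21>8: swap A[0],A[10]; hi=9 → [5, 19, 16, 15, 12, 14, 10, 9, 8, 7, 21]
A[mid]=5<8: swap A[0],A[0]; lo=1,mid=1 → [5, 19, 16, 15, 12, 14, 10, 9, 8, 7, 21]
A[mid]=19>8: swap A[1],A[9]; hi=8 → [5, 7, 16, 15, 12, 14, 10, 9, 8, 19, 21]
A[mid]=7<8: swap A[1],A[1]; lo=2,mid=2 → [5, 7, 16, 15, 12, 14, 10, 9, 8, 19, 21]
A[mid]=16>8: swap A[2],A[8]; hi=7 → [5, 7, 8, 15, 12, 14, 10, 9, 16, 19, 21]
A[mid]=8=8: mid=3
A[mid]=15>8: swap A[3],A[7]; hi=6 → [5, 7, 8, 9, 12, 14, 10, 15, 16, 19, 21]
A[mid]=9>8: swap A[3],A[6]; hi=5 → [5, 7, 8, 10, 12, 14, 9, 15, 16, 19, 21]
A[mid]=10>8: swap A[3],A[5]; hi=4 → [5, 7, 8, 14, 12, 10, 9, 15, 16, 19, 21]
A[mid]=14>8: swap A[3],A[4]; hi=3 → [5, 7, 8, 12, 14, 10, 9, 15, 16, 19, 21]
A[mid]=12>8: swap A[3],A[3]; hi=2 → [5, 7, 8, 12, 14, 10, 9, 15, 16, 19, 21]
end: lo=2, hi=2; A = [5, 7, 8, 12, 14, 10, 9, 15, 16, 19, 21]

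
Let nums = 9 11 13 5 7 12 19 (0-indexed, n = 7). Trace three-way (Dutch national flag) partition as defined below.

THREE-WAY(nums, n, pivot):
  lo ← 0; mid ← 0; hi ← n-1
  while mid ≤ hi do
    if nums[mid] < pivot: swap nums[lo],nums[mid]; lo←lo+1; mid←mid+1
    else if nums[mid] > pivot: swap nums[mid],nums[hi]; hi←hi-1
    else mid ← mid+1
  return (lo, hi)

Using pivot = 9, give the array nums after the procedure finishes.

pivot = 9; lo=0, mid=0, hi=6
nums[mid]=9=9: mid=1
nums[mid]=11>9: swap nums[1],nums[6]; hi=5 → 9 19 13 5 7 12 11
nums[mid]=19>9: swap nums[1],nums[5]; hi=4 → 9 12 13 5 7 19 11
nums[mid]=12>9: swap nums[1],nums[4]; hi=3 → 9 7 13 5 12 19 11
nums[mid]=7<9: swap nums[0],nums[1]; lo=1,mid=2 → 7 9 13 5 12 19 11
nums[mid]=13>9: swap nums[2],nums[3]; hi=2 → 7 9 5 13 12 19 11
nums[mid]=5<9: swap nums[1],nums[2]; lo=2,mid=3 → 7 5 9 13 12 19 11
end: lo=2, hi=2; nums = 7 5 9 13 12 19 11

7 5 9 13 12 19 11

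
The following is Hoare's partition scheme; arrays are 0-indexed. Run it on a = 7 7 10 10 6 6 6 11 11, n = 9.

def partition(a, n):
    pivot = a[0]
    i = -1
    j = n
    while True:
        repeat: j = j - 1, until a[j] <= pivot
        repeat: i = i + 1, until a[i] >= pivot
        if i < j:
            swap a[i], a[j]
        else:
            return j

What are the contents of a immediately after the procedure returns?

6 6 6 10 10 7 7 11 11

pivot=7
j stops at 6 (6), i stops at 0 (7); swap ⇒ 6 7 10 10 6 6 7 11 11
j stops at 5 (6), i stops at 1 (7); swap ⇒ 6 6 10 10 6 7 7 11 11
j stops at 4 (6), i stops at 2 (10); swap ⇒ 6 6 6 10 10 7 7 11 11
j stops at 2, i stops at 3; i≥j ⇒ return 2. a=6 6 6 10 10 7 7 11 11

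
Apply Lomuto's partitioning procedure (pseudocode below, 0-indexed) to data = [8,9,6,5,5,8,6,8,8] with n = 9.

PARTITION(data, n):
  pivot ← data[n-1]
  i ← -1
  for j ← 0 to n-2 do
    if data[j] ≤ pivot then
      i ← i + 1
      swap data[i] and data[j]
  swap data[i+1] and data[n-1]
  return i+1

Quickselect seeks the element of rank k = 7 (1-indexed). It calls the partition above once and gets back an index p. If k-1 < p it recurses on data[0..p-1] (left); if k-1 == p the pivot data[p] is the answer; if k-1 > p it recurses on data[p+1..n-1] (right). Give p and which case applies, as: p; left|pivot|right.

pivot=8, i=-1
j=0: 8≤8, i=0, swap(0,0) ⇒ [8,9,6,5,5,8,6,8,8]
j=1: 9>8, skip
j=2: 6≤8, i=1, swap(1,2) ⇒ [8,6,9,5,5,8,6,8,8]
j=3: 5≤8, i=2, swap(2,3) ⇒ [8,6,5,9,5,8,6,8,8]
j=4: 5≤8, i=3, swap(3,4) ⇒ [8,6,5,5,9,8,6,8,8]
j=5: 8≤8, i=4, swap(4,5) ⇒ [8,6,5,5,8,9,6,8,8]
j=6: 6≤8, i=5, swap(5,6) ⇒ [8,6,5,5,8,6,9,8,8]
j=7: 8≤8, i=6, swap(6,7) ⇒ [8,6,5,5,8,6,8,9,8]
swap(7,8) ⇒ [8,6,5,5,8,6,8,8,9]; return 7
p = 7; k-1 = 6 < 7 ⇒ left

7; left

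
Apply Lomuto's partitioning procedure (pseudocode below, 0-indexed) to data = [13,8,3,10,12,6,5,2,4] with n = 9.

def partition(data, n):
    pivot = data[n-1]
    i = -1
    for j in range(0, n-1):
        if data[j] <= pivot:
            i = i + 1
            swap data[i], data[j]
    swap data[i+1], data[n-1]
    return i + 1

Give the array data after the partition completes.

[3,2,4,10,12,6,5,8,13]

pivot = data[8] = 4; i = -1
j=0: data[0]=13 > 4 → no swap
j=1: data[1]=8 > 4 → no swap
j=2: data[2]=3 ≤ 4 → i=0, swap data[0],data[2] → [3,8,13,10,12,6,5,2,4]
j=3: data[3]=10 > 4 → no swap
j=4: data[4]=12 > 4 → no swap
j=5: data[5]=6 > 4 → no swap
j=6: data[6]=5 > 4 → no swap
j=7: data[7]=2 ≤ 4 → i=1, swap data[1],data[7] → [3,2,13,10,12,6,5,8,4]
final swap data[2],data[8] → [3,2,4,10,12,6,5,8,13]; return 2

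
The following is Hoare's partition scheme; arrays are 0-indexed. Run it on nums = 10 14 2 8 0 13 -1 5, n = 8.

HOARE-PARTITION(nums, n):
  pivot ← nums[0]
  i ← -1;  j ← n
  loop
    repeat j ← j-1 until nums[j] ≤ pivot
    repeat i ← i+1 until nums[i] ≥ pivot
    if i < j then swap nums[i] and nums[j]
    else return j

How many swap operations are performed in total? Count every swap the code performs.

pivot = nums[0] = 10; i = -1, j = 8
j→7 (nums[7]=5≤10), i→0 (nums[0]=10≥10); i<j, swap → 5 14 2 8 0 13 -1 10
j→6 (nums[6]=-1≤10), i→1 (nums[1]=14≥10); i<j, swap → 5 -1 2 8 0 13 14 10
j→4, i→5; i≥j, return j=4. nums = 5 -1 2 8 0 13 14 10

2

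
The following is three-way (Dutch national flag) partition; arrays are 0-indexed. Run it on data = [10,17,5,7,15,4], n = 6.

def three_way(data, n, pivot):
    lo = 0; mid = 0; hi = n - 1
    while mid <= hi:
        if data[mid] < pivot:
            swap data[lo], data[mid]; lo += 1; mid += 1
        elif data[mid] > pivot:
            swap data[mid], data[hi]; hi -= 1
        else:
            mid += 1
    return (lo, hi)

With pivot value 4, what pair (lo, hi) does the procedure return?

(0, 0)

pivot = 4; lo=0, mid=0, hi=5
data[mid]=10>4: swap data[0],data[5]; hi=4 → [4,17,5,7,15,10]
data[mid]=4=4: mid=1
data[mid]=17>4: swap data[1],data[4]; hi=3 → [4,15,5,7,17,10]
data[mid]=15>4: swap data[1],data[3]; hi=2 → [4,7,5,15,17,10]
data[mid]=7>4: swap data[1],data[2]; hi=1 → [4,5,7,15,17,10]
data[mid]=5>4: swap data[1],data[1]; hi=0 → [4,5,7,15,17,10]
end: lo=0, hi=0; data = [4,5,7,15,17,10]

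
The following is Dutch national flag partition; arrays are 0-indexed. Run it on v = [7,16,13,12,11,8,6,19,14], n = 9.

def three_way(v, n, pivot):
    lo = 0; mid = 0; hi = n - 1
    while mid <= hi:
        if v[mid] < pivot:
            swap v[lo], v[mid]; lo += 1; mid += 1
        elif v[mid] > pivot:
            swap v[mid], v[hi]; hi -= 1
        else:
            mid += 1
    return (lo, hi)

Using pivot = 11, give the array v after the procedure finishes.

lo=0 mid=0 hi=8
7<11: swap(0,0), lo=1 mid=1 ⇒ [7,16,13,12,11,8,6,19,14]
16>11: swap(1,8), hi=7 ⇒ [7,14,13,12,11,8,6,19,16]
14>11: swap(1,7), hi=6 ⇒ [7,19,13,12,11,8,6,14,16]
19>11: swap(1,6), hi=5 ⇒ [7,6,13,12,11,8,19,14,16]
6<11: swap(1,1), lo=2 mid=2 ⇒ [7,6,13,12,11,8,19,14,16]
13>11: swap(2,5), hi=4 ⇒ [7,6,8,12,11,13,19,14,16]
8<11: swap(2,2), lo=3 mid=3 ⇒ [7,6,8,12,11,13,19,14,16]
12>11: swap(3,4), hi=3 ⇒ [7,6,8,11,12,13,19,14,16]
11=11: mid=4
done. lo=3 hi=3; v=[7,6,8,11,12,13,19,14,16]

[7,6,8,11,12,13,19,14,16]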